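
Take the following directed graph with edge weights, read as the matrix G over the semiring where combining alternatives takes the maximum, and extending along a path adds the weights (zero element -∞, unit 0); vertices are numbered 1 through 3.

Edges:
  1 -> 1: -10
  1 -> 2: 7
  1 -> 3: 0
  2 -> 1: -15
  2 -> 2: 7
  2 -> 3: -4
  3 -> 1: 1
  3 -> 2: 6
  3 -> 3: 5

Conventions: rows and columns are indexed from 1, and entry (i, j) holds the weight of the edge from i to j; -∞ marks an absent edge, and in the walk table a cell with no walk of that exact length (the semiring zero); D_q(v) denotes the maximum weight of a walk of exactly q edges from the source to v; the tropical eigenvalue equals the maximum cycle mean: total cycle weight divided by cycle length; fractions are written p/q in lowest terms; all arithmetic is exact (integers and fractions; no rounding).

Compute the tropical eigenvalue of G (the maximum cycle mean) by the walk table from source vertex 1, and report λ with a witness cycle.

q=0: [0, -∞, -∞]
q=1: [-10, 7, 0]
q=2: [1, 14, 5]
q=3: [6, 21, 10]
Optimal cycle mean attained by: cycle 2->2, total 7, length 1.
Answer: λ = 7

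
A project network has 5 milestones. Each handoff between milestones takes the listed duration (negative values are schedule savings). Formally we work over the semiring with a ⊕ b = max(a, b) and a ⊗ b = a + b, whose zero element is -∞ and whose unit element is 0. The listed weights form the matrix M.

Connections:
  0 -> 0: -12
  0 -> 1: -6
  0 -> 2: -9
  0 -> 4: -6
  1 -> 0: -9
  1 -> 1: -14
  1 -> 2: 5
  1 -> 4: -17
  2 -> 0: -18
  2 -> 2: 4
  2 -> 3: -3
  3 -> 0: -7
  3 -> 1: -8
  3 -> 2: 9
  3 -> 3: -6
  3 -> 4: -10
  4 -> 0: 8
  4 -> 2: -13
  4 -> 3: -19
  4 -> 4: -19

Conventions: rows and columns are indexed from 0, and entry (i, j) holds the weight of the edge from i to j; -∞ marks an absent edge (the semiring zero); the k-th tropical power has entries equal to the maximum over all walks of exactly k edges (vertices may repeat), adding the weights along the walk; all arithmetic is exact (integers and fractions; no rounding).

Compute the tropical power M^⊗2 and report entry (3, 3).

M^⊗2:
  [2, -18, -1, -12, -18]
  [-9, -15, 9, 2, -15]
  [-10, -11, 8, 1, -13]
  [-2, -13, 13, 6, -13]
  [-4, 2, -1, -16, 2]
Key observation: the optimum is the walk 3->2->3, with weight 9 + (-3) = 6.
Optimal value attained by: walk 3->2->3.
Answer: (M^⊗2)[3][3] = 6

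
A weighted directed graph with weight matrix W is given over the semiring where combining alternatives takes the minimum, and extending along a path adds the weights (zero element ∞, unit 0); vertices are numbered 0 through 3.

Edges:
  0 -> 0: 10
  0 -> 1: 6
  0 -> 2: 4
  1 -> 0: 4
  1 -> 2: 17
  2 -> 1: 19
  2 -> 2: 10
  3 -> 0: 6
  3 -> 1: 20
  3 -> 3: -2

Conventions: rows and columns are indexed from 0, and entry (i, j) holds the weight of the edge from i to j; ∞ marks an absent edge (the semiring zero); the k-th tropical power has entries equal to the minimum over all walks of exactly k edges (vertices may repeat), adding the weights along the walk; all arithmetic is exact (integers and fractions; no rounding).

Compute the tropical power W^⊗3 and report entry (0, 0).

W^⊗2:
  [10, 16, 14, ∞]
  [14, 10, 8, ∞]
  [23, 29, 20, ∞]
  [4, 12, 10, -4]
W^⊗3:
  [20, 16, 14, ∞]
  [14, 20, 18, ∞]
  [33, 29, 27, ∞]
  [2, 10, 8, -6]
Key observation: the optimum is the walk 0->0->1->0, with weight 10 + 6 + 4 = 20.
Optimal value attained by: walk 0->0->1->0.
Answer: (W^⊗3)[0][0] = 20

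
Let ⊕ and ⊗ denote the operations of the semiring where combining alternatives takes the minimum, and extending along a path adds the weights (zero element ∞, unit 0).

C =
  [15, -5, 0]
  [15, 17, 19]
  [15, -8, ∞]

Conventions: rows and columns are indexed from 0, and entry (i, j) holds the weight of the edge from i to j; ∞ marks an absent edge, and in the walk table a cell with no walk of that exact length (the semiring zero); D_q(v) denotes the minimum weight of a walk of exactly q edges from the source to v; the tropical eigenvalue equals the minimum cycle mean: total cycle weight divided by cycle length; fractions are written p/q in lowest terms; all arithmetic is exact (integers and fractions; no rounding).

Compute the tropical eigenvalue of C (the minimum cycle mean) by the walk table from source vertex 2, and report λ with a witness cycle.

q=0: [∞, ∞, 0]
q=1: [15, -8, ∞]
q=2: [7, 9, 11]
q=3: [22, 2, 7]
Optimal cycle mean attained by: cycle 0->2->1->0, total 0 + (-8) + 15, length 3.
Answer: λ = 7/3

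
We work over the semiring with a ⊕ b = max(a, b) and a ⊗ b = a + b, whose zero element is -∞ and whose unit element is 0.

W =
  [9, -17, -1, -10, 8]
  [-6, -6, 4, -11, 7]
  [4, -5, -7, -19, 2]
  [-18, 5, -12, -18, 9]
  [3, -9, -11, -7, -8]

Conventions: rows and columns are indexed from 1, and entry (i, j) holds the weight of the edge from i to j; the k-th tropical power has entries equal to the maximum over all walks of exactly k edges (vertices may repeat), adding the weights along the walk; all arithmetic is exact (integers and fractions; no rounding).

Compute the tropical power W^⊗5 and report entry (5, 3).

W^⊗2:
  [18, -1, 8, 1, 17]
  [10, -1, -2, 0, 6]
  [13, -7, 3, -5, 12]
  [12, 0, 9, 2, 12]
  [12, -2, 2, -7, 11]
W^⊗3:
  [27, 8, 17, 10, 26]
  [19, 5, 9, 0, 18]
  [22, 3, 12, 5, 21]
  [21, 7, 11, 5, 20]
  [21, 2, 11, 4, 20]
W^⊗4:
  [36, 17, 26, 19, 35]
  [28, 9, 18, 11, 27]
  [31, 12, 21, 14, 30]
  [30, 11, 20, 13, 29]
  [30, 11, 20, 13, 29]
W^⊗5:
  [45, 26, 35, 28, 44]
  [37, 18, 27, 20, 36]
  [40, 21, 30, 23, 39]
  [39, 20, 29, 22, 38]
  [39, 20, 29, 22, 38]
Key observation: the optimum is the walk 5->1->1->1->1->3, with weight 3 + 9 + 9 + 9 + (-1) = 29.
Optimal value attained by: walk 5->1->1->1->1->3.
Answer: (W^⊗5)[5][3] = 29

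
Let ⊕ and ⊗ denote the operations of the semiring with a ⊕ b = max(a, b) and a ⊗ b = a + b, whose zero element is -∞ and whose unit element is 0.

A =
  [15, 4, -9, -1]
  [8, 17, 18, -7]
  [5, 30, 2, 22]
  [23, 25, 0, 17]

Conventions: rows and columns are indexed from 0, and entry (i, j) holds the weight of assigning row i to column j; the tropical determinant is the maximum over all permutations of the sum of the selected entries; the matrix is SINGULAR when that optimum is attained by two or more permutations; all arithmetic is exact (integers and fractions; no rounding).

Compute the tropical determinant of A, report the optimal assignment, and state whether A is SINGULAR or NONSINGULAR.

σ = (0, 1, 2, 3): 15 + 17 + 2 + 17 = 51
σ = (0, 1, 3, 2): 15 + 17 + 22 + 0 = 54
σ = (0, 2, 1, 3): 15 + 18 + 30 + 17 = 80
σ = (0, 2, 3, 1): 15 + 18 + 22 + 25 = 80
σ = (0, 3, 1, 2): 15 + (-7) + 30 + 0 = 38
σ = (0, 3, 2, 1): 15 + (-7) + 2 + 25 = 35
σ = (1, 0, 2, 3): 4 + 8 + 2 + 17 = 31
σ = (1, 0, 3, 2): 4 + 8 + 22 + 0 = 34
σ = (1, 2, 0, 3): 4 + 18 + 5 + 17 = 44
σ = (1, 2, 3, 0): 4 + 18 + 22 + 23 = 67
σ = (1, 3, 0, 2): 4 + (-7) + 5 + 0 = 2
σ = (1, 3, 2, 0): 4 + (-7) + 2 + 23 = 22
σ = (2, 0, 1, 3): (-9) + 8 + 30 + 17 = 46
σ = (2, 0, 3, 1): (-9) + 8 + 22 + 25 = 46
σ = (2, 1, 0, 3): (-9) + 17 + 5 + 17 = 30
σ = (2, 1, 3, 0): (-9) + 17 + 22 + 23 = 53
σ = (2, 3, 0, 1): (-9) + (-7) + 5 + 25 = 14
σ = (2, 3, 1, 0): (-9) + (-7) + 30 + 23 = 37
σ = (3, 0, 1, 2): (-1) + 8 + 30 + 0 = 37
σ = (3, 0, 2, 1): (-1) + 8 + 2 + 25 = 34
σ = (3, 1, 0, 2): (-1) + 17 + 5 + 0 = 21
σ = (3, 1, 2, 0): (-1) + 17 + 2 + 23 = 41
σ = (3, 2, 0, 1): (-1) + 18 + 5 + 25 = 47
σ = (3, 2, 1, 0): (-1) + 18 + 30 + 23 = 70
Optimal value attained by: σ = (0, 2, 1, 3).
Answer: det⊕(A) = 80; verdict: SINGULAR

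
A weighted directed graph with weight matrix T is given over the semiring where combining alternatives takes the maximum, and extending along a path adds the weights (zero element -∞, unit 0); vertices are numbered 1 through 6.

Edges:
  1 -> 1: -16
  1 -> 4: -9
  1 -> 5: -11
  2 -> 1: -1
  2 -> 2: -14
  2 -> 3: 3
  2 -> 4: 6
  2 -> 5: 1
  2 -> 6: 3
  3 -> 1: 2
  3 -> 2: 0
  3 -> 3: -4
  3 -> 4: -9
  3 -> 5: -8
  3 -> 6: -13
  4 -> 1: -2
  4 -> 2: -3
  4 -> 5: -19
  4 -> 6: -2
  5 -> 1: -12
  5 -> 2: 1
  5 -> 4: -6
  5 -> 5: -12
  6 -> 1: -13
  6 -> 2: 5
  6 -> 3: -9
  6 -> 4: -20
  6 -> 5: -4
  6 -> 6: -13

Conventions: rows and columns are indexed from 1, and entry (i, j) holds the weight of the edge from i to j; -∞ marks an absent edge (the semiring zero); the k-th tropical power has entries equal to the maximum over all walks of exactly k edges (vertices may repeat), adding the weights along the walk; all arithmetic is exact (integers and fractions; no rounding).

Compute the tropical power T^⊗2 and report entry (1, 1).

T^⊗2:
  [-11, -10, -∞, -17, -23, -11]
  [5, 8, -1, -5, -1, 4]
  [-1, -4, 3, 6, 1, 3]
  [-4, 3, 0, 3, -2, 0]
  [0, -9, 4, 7, 2, 4]
  [4, -3, 8, 11, 6, 8]
Key observation: the optimum is the walk 1->4->1, with weight (-9) + (-2) = -11.
Optimal value attained by: walk 1->4->1.
Answer: (T^⊗2)[1][1] = -11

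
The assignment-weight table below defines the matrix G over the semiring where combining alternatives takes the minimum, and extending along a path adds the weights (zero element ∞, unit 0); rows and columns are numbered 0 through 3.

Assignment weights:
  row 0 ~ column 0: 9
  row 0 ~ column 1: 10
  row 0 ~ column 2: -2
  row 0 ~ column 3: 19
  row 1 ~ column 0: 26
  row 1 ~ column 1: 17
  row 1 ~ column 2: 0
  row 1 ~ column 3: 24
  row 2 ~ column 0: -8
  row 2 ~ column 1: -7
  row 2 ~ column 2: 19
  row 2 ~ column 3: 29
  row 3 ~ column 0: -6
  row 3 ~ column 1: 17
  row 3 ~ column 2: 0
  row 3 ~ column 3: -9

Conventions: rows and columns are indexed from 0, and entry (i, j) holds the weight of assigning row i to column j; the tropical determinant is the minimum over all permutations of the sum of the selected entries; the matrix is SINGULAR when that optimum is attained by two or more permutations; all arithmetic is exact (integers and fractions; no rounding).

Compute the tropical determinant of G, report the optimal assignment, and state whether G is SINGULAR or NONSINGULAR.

σ = (0, 1, 2, 3): 9 + 17 + 19 + (-9) = 36
σ = (0, 1, 3, 2): 9 + 17 + 29 + 0 = 55
σ = (0, 2, 1, 3): 9 + 0 + (-7) + (-9) = -7
σ = (0, 2, 3, 1): 9 + 0 + 29 + 17 = 55
σ = (0, 3, 1, 2): 9 + 24 + (-7) + 0 = 26
σ = (0, 3, 2, 1): 9 + 24 + 19 + 17 = 69
σ = (1, 0, 2, 3): 10 + 26 + 19 + (-9) = 46
σ = (1, 0, 3, 2): 10 + 26 + 29 + 0 = 65
σ = (1, 2, 0, 3): 10 + 0 + (-8) + (-9) = -7
σ = (1, 2, 3, 0): 10 + 0 + 29 + (-6) = 33
σ = (1, 3, 0, 2): 10 + 24 + (-8) + 0 = 26
σ = (1, 3, 2, 0): 10 + 24 + 19 + (-6) = 47
σ = (2, 0, 1, 3): (-2) + 26 + (-7) + (-9) = 8
σ = (2, 0, 3, 1): (-2) + 26 + 29 + 17 = 70
σ = (2, 1, 0, 3): (-2) + 17 + (-8) + (-9) = -2
σ = (2, 1, 3, 0): (-2) + 17 + 29 + (-6) = 38
σ = (2, 3, 0, 1): (-2) + 24 + (-8) + 17 = 31
σ = (2, 3, 1, 0): (-2) + 24 + (-7) + (-6) = 9
σ = (3, 0, 1, 2): 19 + 26 + (-7) + 0 = 38
σ = (3, 0, 2, 1): 19 + 26 + 19 + 17 = 81
σ = (3, 1, 0, 2): 19 + 17 + (-8) + 0 = 28
σ = (3, 1, 2, 0): 19 + 17 + 19 + (-6) = 49
σ = (3, 2, 0, 1): 19 + 0 + (-8) + 17 = 28
σ = (3, 2, 1, 0): 19 + 0 + (-7) + (-6) = 6
Optimal value attained by: σ = (0, 2, 1, 3).
Answer: det⊕(G) = -7; verdict: SINGULAR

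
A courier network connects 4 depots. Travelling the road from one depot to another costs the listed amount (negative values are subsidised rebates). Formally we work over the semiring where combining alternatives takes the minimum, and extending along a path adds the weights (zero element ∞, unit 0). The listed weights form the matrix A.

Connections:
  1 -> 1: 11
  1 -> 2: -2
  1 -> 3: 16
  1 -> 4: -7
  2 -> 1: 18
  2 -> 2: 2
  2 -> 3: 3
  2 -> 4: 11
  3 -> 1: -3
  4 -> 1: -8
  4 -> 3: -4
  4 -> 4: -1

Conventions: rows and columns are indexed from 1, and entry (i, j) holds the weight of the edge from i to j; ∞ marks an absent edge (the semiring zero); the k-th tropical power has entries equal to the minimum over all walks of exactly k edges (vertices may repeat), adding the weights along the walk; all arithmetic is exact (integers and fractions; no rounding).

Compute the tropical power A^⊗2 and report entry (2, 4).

A^⊗2:
  [-15, 0, -11, -8]
  [0, 4, 5, 10]
  [8, -5, 13, -10]
  [-9, -10, -5, -15]
Key observation: the optimum is the walk 2->4->4, with weight 11 + (-1) = 10.
Optimal value attained by: walk 2->4->4.
Answer: (A^⊗2)[2][4] = 10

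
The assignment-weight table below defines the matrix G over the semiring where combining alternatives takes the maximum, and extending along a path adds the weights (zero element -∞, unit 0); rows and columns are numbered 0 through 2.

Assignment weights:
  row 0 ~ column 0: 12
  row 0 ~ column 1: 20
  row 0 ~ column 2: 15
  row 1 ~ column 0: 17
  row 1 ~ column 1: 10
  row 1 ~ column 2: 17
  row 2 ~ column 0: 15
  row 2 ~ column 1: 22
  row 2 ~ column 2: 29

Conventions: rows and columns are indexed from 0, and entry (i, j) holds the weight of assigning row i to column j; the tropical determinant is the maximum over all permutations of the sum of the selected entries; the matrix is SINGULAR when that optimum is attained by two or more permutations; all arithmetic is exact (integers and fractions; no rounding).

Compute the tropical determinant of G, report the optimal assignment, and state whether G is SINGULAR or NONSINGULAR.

σ = (0, 1, 2): 12 + 10 + 29 = 51
σ = (0, 2, 1): 12 + 17 + 22 = 51
σ = (1, 0, 2): 20 + 17 + 29 = 66
σ = (1, 2, 0): 20 + 17 + 15 = 52
σ = (2, 0, 1): 15 + 17 + 22 = 54
σ = (2, 1, 0): 15 + 10 + 15 = 40
Optimal value attained by: σ = (1, 0, 2).
Answer: det⊕(G) = 66; verdict: NONSINGULAR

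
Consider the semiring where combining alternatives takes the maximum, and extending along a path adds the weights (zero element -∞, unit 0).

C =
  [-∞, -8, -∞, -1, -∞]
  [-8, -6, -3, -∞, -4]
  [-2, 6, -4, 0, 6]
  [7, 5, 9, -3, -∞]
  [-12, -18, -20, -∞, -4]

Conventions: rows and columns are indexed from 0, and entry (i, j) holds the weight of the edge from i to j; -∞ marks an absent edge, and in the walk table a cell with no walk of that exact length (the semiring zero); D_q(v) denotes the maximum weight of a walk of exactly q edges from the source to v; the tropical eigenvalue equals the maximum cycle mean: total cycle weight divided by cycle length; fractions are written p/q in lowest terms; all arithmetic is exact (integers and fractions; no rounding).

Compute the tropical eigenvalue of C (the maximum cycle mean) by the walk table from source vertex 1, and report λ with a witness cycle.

q=0: [-∞, 0, -∞, -∞, -∞]
q=1: [-8, -6, -3, -∞, -4]
q=2: [-5, 3, -7, -3, 3]
q=3: [4, 2, 6, -6, -1]
q=4: [4, 12, 3, 6, 12]
q=5: [13, 11, 15, 3, 9]
Optimal cycle mean attained by: cycle 2->3->2, total 0 + 9, length 2.
Answer: λ = 9/2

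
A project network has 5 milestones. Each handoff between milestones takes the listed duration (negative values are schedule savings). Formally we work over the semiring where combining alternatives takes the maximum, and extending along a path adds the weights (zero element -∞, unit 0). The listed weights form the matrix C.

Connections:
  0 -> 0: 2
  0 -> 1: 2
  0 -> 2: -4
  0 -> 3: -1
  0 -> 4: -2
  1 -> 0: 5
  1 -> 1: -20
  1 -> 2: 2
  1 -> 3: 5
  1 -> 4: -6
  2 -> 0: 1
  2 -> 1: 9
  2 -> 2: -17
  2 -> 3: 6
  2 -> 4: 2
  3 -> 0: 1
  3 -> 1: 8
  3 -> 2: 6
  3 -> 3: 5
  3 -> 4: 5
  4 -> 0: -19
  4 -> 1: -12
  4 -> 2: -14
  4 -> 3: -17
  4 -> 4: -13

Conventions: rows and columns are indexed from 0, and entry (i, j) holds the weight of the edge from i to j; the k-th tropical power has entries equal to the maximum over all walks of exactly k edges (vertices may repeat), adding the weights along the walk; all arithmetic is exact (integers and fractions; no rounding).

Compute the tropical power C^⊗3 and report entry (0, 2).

C^⊗2:
  [7, 7, 5, 7, 4]
  [7, 13, 11, 10, 10]
  [14, 14, 12, 14, 11]
  [13, 15, 11, 13, 10]
  [-7, -5, -10, -7, -12]
C^⊗3:
  [12, 15, 13, 12, 12]
  [18, 20, 16, 18, 15]
  [19, 22, 20, 19, 19]
  [20, 21, 19, 20, 18]
  [0, 1, -1, 0, -2]
Key observation: the optimum is the walk 0->1->3->2, with weight 2 + 5 + 6 = 13.
Optimal value attained by: walk 0->1->3->2.
Answer: (C^⊗3)[0][2] = 13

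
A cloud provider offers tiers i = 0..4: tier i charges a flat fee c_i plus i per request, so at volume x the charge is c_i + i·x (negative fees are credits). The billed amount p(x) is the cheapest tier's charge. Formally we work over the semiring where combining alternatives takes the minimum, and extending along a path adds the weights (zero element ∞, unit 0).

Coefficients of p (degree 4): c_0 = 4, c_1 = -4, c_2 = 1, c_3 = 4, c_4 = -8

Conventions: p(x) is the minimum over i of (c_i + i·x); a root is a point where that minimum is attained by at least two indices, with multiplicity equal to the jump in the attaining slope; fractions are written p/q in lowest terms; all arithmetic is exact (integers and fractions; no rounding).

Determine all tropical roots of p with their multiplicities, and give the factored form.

hull edge (i=0, c=4) to (i=1, c=-4): slope -8, span 1
hull edge (i=1, c=-4) to (i=4, c=-8): slope -4/3, span 3
Factored form: p(x) = -8 ⊗ (x ⊕ 4/3) ⊗ (x ⊕ 4/3) ⊗ (x ⊕ 4/3) ⊗ (x ⊕ 8)
Answer: roots = 4/3 (mult 3), 8 (mult 1)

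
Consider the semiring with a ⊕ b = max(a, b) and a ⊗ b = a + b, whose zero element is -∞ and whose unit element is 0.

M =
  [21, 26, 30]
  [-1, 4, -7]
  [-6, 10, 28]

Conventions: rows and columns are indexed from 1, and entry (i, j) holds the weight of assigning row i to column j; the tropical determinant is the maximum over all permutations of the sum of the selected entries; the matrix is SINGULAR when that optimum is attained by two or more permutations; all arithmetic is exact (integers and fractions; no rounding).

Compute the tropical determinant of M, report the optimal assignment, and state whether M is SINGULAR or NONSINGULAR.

σ = (1, 2, 3): 21 + 4 + 28 = 53
σ = (1, 3, 2): 21 + (-7) + 10 = 24
σ = (2, 1, 3): 26 + (-1) + 28 = 53
σ = (2, 3, 1): 26 + (-7) + (-6) = 13
σ = (3, 1, 2): 30 + (-1) + 10 = 39
σ = (3, 2, 1): 30 + 4 + (-6) = 28
Optimal value attained by: σ = (1, 2, 3).
Answer: det⊕(M) = 53; verdict: SINGULAR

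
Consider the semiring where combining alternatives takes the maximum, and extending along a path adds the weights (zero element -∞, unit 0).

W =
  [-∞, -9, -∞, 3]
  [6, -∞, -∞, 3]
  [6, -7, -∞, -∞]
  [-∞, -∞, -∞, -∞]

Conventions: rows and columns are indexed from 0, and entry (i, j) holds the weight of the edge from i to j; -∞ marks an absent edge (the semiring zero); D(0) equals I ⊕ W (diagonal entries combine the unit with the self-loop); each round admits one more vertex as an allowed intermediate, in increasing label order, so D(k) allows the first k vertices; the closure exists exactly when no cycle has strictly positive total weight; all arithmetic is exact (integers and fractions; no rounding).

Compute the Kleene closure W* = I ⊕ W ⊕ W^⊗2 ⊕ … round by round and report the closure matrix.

D(0):
  [0, -9, -∞, 3]
  [6, 0, -∞, 3]
  [6, -7, 0, -∞]
  [-∞, -∞, -∞, 0]
D(1):
  [0, -9, -∞, 3]
  [6, 0, -∞, 9]
  [6, -3, 0, 9]
  [-∞, -∞, -∞, 0]
D(2):
  [0, -9, -∞, 3]
  [6, 0, -∞, 9]
  [6, -3, 0, 9]
  [-∞, -∞, -∞, 0]
D(3):
  [0, -9, -∞, 3]
  [6, 0, -∞, 9]
  [6, -3, 0, 9]
  [-∞, -∞, -∞, 0]
D(4):
  [0, -9, -∞, 3]
  [6, 0, -∞, 9]
  [6, -3, 0, 9]
  [-∞, -∞, -∞, 0]
Answer: W* = [[0, -9, -∞, 3], [6, 0, -∞, 9], [6, -3, 0, 9], [-∞, -∞, -∞, 0]]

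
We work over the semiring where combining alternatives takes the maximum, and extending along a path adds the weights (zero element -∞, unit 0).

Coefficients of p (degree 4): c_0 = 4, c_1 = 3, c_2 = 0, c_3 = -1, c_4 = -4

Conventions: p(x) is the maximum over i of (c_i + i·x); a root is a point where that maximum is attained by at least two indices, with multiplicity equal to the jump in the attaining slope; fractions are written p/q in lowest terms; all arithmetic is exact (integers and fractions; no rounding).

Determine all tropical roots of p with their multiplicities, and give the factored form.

hull edge (i=0, c=4) to (i=1, c=3): slope -1, span 1
hull edge (i=1, c=3) to (i=3, c=-1): slope -2, span 2
hull edge (i=3, c=-1) to (i=4, c=-4): slope -3, span 1
Factored form: p(x) = -4 ⊗ (x ⊕ 1) ⊗ (x ⊕ 2) ⊗ (x ⊕ 2) ⊗ (x ⊕ 3)
Answer: roots = 1 (mult 1), 2 (mult 2), 3 (mult 1)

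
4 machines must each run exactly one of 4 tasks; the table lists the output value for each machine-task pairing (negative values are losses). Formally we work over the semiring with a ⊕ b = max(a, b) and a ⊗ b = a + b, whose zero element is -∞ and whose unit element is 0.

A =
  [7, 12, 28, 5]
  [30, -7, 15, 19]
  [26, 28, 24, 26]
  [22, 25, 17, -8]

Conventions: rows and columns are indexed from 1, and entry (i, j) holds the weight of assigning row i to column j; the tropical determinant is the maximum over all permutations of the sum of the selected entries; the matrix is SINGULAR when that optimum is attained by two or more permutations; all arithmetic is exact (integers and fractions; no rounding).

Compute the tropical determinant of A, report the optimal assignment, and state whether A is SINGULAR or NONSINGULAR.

σ = (1, 2, 3, 4): 7 + (-7) + 24 + (-8) = 16
σ = (1, 2, 4, 3): 7 + (-7) + 26 + 17 = 43
σ = (1, 3, 2, 4): 7 + 15 + 28 + (-8) = 42
σ = (1, 3, 4, 2): 7 + 15 + 26 + 25 = 73
σ = (1, 4, 2, 3): 7 + 19 + 28 + 17 = 71
σ = (1, 4, 3, 2): 7 + 19 + 24 + 25 = 75
σ = (2, 1, 3, 4): 12 + 30 + 24 + (-8) = 58
σ = (2, 1, 4, 3): 12 + 30 + 26 + 17 = 85
σ = (2, 3, 1, 4): 12 + 15 + 26 + (-8) = 45
σ = (2, 3, 4, 1): 12 + 15 + 26 + 22 = 75
σ = (2, 4, 1, 3): 12 + 19 + 26 + 17 = 74
σ = (2, 4, 3, 1): 12 + 19 + 24 + 22 = 77
σ = (3, 1, 2, 4): 28 + 30 + 28 + (-8) = 78
σ = (3, 1, 4, 2): 28 + 30 + 26 + 25 = 109
σ = (3, 2, 1, 4): 28 + (-7) + 26 + (-8) = 39
σ = (3, 2, 4, 1): 28 + (-7) + 26 + 22 = 69
σ = (3, 4, 1, 2): 28 + 19 + 26 + 25 = 98
σ = (3, 4, 2, 1): 28 + 19 + 28 + 22 = 97
σ = (4, 1, 2, 3): 5 + 30 + 28 + 17 = 80
σ = (4, 1, 3, 2): 5 + 30 + 24 + 25 = 84
σ = (4, 2, 1, 3): 5 + (-7) + 26 + 17 = 41
σ = (4, 2, 3, 1): 5 + (-7) + 24 + 22 = 44
σ = (4, 3, 1, 2): 5 + 15 + 26 + 25 = 71
σ = (4, 3, 2, 1): 5 + 15 + 28 + 22 = 70
Optimal value attained by: σ = (3, 1, 4, 2).
Answer: det⊕(A) = 109; verdict: NONSINGULAR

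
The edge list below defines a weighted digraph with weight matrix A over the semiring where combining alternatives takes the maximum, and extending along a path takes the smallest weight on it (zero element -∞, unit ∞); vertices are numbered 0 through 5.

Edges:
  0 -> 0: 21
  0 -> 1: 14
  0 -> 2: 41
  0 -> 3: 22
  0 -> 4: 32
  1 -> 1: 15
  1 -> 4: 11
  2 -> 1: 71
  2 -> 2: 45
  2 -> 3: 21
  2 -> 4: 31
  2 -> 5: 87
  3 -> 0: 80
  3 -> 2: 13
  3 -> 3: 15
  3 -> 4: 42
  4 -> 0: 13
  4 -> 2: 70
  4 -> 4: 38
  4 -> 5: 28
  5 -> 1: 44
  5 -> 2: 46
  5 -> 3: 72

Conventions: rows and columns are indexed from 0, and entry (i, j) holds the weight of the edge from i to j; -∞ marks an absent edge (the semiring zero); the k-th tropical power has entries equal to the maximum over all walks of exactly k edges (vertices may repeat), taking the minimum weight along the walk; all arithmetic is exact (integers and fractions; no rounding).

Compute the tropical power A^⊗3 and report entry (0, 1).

A^⊗2:
  [22, 41, 41, 21, 32, 41]
  [11, 15, 11, -∞, 11, 11]
  [21, 45, 46, 72, 31, 45]
  [21, 14, 42, 22, 38, 28]
  [13, 70, 45, 28, 38, 70]
  [72, 46, 45, 21, 42, 46]
A^⊗3:
  [21, 41, 41, 41, 32, 41]
  [11, 15, 11, 11, 11, 11]
  [72, 46, 45, 45, 42, 46]
  [22, 42, 42, 28, 38, 42]
  [28, 45, 46, 70, 38, 45]
  [21, 45, 46, 46, 38, 45]
Key observation: the optimum is the walk 0->2->2->1, with weight 41 min 45 min 71 = 41.
Optimal value attained by: walk 0->2->2->1.
Answer: (A^⊗3)[0][1] = 41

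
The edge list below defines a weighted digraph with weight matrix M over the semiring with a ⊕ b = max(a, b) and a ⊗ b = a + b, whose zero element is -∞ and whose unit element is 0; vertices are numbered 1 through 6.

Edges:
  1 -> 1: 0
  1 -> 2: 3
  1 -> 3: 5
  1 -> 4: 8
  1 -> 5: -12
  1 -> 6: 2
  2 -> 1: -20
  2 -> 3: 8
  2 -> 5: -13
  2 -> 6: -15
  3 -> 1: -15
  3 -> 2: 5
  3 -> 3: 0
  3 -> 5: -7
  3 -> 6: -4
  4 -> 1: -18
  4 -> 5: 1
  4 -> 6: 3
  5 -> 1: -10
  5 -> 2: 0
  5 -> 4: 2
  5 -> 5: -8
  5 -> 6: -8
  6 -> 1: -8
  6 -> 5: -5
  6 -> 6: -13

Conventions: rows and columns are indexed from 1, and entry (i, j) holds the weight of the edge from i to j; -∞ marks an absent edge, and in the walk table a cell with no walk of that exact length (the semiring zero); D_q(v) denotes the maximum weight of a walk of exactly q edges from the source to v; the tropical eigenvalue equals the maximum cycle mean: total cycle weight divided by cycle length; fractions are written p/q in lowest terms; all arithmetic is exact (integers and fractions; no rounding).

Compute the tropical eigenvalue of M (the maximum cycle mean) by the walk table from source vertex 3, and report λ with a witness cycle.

q=0: [-∞, -∞, 0, -∞, -∞, -∞]
q=1: [-15, 5, 0, -∞, -7, -4]
q=2: [-12, 5, 13, -5, -7, -4]
q=3: [-2, 18, 13, -4, 6, 9]
q=4: [1, 18, 26, 8, 6, 9]
q=5: [11, 31, 26, 9, 19, 22]
q=6: [14, 31, 39, 21, 19, 22]
Optimal cycle mean attained by: cycle 2->3->2, total 8 + 5, length 2.
Answer: λ = 13/2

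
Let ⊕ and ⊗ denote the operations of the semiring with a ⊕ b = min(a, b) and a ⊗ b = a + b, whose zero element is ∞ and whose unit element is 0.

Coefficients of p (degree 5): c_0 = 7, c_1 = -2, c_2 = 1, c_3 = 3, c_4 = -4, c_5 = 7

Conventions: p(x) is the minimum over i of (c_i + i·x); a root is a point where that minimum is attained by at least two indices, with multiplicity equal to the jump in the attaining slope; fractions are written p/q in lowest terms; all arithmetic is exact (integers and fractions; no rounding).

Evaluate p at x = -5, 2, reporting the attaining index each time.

p(-5) = min(7+0·(-5)=7, -2+1·(-5)=-7, 1+2·(-5)=-9, 3+3·(-5)=-12, -4+4·(-5)=-24, 7+5·(-5)=-18) = -24 (attained by i=4)
p(2) = min(7+0·2=7, -2+1·2=0, 1+2·2=5, 3+3·2=9, -4+4·2=4, 7+5·2=17) = 0 (attained by i=1)
Answer: p(-5) = -24; p(2) = 0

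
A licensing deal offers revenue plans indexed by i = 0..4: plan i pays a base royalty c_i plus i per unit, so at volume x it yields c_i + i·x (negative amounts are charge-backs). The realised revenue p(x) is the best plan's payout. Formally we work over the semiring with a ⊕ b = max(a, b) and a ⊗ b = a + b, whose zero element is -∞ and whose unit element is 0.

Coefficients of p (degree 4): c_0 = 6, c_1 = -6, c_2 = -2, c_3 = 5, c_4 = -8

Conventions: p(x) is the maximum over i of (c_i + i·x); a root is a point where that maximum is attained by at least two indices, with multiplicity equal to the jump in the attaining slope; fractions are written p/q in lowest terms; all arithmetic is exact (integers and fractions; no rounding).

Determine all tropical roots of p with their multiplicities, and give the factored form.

hull edge (i=0, c=6) to (i=3, c=5): slope -1/3, span 3
hull edge (i=3, c=5) to (i=4, c=-8): slope -13, span 1
Factored form: p(x) = -8 ⊗ (x ⊕ 1/3) ⊗ (x ⊕ 1/3) ⊗ (x ⊕ 1/3) ⊗ (x ⊕ 13)
Answer: roots = 1/3 (mult 3), 13 (mult 1)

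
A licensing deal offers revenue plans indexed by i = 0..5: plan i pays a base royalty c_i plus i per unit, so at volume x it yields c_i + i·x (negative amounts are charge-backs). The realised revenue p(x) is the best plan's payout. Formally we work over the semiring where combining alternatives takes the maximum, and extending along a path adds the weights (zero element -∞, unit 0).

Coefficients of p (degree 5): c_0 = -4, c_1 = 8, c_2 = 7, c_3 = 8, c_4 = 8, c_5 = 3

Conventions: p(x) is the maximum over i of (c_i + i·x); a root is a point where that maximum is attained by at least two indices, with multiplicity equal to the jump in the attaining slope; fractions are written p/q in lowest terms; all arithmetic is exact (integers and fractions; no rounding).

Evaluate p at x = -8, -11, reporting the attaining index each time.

p(-8) = max(-4+0·(-8)=-4, 8+1·(-8)=0, 7+2·(-8)=-9, 8+3·(-8)=-16, 8+4·(-8)=-24, 3+5·(-8)=-37) = 0 (attained by i=1)
p(-11) = max(-4+0·(-11)=-4, 8+1·(-11)=-3, 7+2·(-11)=-15, 8+3·(-11)=-25, 8+4·(-11)=-36, 3+5·(-11)=-52) = -3 (attained by i=1)
Answer: p(-8) = 0; p(-11) = -3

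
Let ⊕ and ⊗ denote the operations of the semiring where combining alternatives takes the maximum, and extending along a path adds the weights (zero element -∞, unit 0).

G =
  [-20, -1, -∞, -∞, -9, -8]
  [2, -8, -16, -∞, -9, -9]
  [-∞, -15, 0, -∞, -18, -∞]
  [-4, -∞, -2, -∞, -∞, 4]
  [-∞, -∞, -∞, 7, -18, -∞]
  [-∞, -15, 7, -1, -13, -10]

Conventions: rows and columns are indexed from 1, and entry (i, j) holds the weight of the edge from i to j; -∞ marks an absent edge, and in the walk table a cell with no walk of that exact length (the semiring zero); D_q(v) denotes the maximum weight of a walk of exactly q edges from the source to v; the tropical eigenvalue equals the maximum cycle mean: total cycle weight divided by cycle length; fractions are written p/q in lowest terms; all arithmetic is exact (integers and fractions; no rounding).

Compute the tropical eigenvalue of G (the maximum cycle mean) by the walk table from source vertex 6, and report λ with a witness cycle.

q=0: [-∞, -∞, -∞, -∞, -∞, 0]
q=1: [-∞, -15, 7, -1, -13, -10]
q=2: [-5, -8, 7, -6, -11, 3]
q=3: [-6, -6, 10, 2, -10, -2]
q=4: [-2, -5, 10, -3, -8, 6]
q=5: [-3, -3, 13, 5, -7, 1]
q=6: [1, -2, 13, 0, -5, 9]
Optimal cycle mean attained by: cycle 4->6->4, total 4 + (-1), length 2.
Answer: λ = 3/2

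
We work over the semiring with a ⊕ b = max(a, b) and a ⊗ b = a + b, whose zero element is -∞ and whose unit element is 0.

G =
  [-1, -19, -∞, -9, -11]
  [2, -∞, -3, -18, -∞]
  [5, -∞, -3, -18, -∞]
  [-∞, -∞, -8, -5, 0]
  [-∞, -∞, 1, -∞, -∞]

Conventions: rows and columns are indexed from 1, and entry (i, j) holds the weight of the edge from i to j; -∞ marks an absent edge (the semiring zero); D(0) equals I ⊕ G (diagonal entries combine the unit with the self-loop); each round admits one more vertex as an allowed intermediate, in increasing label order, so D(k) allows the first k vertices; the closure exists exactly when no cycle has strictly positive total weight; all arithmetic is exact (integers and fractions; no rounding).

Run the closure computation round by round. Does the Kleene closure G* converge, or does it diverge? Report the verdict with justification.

D(0):
  [0, -19, -∞, -9, -11]
  [2, 0, -3, -18, -∞]
  [5, -∞, 0, -18, -∞]
  [-∞, -∞, -8, 0, 0]
  [-∞, -∞, 1, -∞, 0]
D(1):
  [0, -19, -∞, -9, -11]
  [2, 0, -3, -7, -9]
  [5, -14, 0, -4, -6]
  [-∞, -∞, -8, 0, 0]
  [-∞, -∞, 1, -∞, 0]
D(2):
  [0, -19, -22, -9, -11]
  [2, 0, -3, -7, -9]
  [5, -14, 0, -4, -6]
  [-∞, -∞, -8, 0, 0]
  [-∞, -∞, 1, -∞, 0]
D(3):
  [0, -19, -22, -9, -11]
  [2, 0, -3, -7, -9]
  [5, -14, 0, -4, -6]
  [-3, -22, -8, 0, 0]
  [6, -13, 1, -3, 0]
D(4):
  [0, -19, -17, -9, -9]
  [2, 0, -3, -7, -7]
  [5, -14, 0, -4, -4]
  [-3, -22, -8, 0, 0]
  [6, -13, 1, -3, 0]
D(5):
  [0, -19, -8, -9, -9]
  [2, 0, -3, -7, -7]
  [5, -14, 0, -4, -4]
  [6, -13, 1, 0, 0]
  [6, -13, 1, -3, 0]
Key observation: every diagonal entry stays at the unit through all rounds, so no improving cycle exists.
Answer: CONVERGES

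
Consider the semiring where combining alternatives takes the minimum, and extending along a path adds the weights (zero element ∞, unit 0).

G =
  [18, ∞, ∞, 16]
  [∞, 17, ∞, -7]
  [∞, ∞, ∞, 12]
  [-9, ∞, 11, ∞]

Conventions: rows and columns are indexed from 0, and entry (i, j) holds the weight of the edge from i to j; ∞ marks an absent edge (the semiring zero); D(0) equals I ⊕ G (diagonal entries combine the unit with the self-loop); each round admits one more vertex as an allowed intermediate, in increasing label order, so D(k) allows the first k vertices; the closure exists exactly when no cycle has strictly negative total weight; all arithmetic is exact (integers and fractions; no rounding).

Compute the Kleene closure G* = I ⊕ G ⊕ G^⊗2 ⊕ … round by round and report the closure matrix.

D(0):
  [0, ∞, ∞, 16]
  [∞, 0, ∞, -7]
  [∞, ∞, 0, 12]
  [-9, ∞, 11, 0]
D(1):
  [0, ∞, ∞, 16]
  [∞, 0, ∞, -7]
  [∞, ∞, 0, 12]
  [-9, ∞, 11, 0]
D(2):
  [0, ∞, ∞, 16]
  [∞, 0, ∞, -7]
  [∞, ∞, 0, 12]
  [-9, ∞, 11, 0]
D(3):
  [0, ∞, ∞, 16]
  [∞, 0, ∞, -7]
  [∞, ∞, 0, 12]
  [-9, ∞, 11, 0]
D(4):
  [0, ∞, 27, 16]
  [-16, 0, 4, -7]
  [3, ∞, 0, 12]
  [-9, ∞, 11, 0]
Answer: G* = [[0, ∞, 27, 16], [-16, 0, 4, -7], [3, ∞, 0, 12], [-9, ∞, 11, 0]]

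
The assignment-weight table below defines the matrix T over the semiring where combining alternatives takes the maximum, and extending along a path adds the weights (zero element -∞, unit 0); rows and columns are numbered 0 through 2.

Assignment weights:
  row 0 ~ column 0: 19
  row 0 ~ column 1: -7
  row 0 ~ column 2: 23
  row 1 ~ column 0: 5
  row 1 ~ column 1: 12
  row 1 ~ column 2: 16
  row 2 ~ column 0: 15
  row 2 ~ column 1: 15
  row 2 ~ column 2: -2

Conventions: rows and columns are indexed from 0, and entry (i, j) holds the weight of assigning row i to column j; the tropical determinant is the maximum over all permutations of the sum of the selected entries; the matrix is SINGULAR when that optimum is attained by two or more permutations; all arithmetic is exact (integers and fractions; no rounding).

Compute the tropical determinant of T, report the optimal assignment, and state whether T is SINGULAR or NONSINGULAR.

σ = (0, 1, 2): 19 + 12 + (-2) = 29
σ = (0, 2, 1): 19 + 16 + 15 = 50
σ = (1, 0, 2): (-7) + 5 + (-2) = -4
σ = (1, 2, 0): (-7) + 16 + 15 = 24
σ = (2, 0, 1): 23 + 5 + 15 = 43
σ = (2, 1, 0): 23 + 12 + 15 = 50
Optimal value attained by: σ = (0, 2, 1).
Answer: det⊕(T) = 50; verdict: SINGULAR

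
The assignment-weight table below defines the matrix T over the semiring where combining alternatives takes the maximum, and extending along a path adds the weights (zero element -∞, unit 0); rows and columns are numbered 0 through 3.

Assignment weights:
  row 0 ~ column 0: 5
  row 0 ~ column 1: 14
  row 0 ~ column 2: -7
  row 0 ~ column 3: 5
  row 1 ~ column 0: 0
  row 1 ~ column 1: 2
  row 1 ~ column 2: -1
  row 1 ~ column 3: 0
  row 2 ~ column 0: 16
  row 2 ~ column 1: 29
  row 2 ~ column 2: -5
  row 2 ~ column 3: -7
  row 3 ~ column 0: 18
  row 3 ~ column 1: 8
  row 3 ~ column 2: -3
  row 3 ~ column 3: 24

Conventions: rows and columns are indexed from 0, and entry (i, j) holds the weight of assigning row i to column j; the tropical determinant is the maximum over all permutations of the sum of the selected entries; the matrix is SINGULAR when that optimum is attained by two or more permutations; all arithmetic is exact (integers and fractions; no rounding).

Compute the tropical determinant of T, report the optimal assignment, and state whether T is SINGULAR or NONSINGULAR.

σ = (0, 1, 2, 3): 5 + 2 + (-5) + 24 = 26
σ = (0, 1, 3, 2): 5 + 2 + (-7) + (-3) = -3
σ = (0, 2, 1, 3): 5 + (-1) + 29 + 24 = 57
σ = (0, 2, 3, 1): 5 + (-1) + (-7) + 8 = 5
σ = (0, 3, 1, 2): 5 + 0 + 29 + (-3) = 31
σ = (0, 3, 2, 1): 5 + 0 + (-5) + 8 = 8
σ = (1, 0, 2, 3): 14 + 0 + (-5) + 24 = 33
σ = (1, 0, 3, 2): 14 + 0 + (-7) + (-3) = 4
σ = (1, 2, 0, 3): 14 + (-1) + 16 + 24 = 53
σ = (1, 2, 3, 0): 14 + (-1) + (-7) + 18 = 24
σ = (1, 3, 0, 2): 14 + 0 + 16 + (-3) = 27
σ = (1, 3, 2, 0): 14 + 0 + (-5) + 18 = 27
σ = (2, 0, 1, 3): (-7) + 0 + 29 + 24 = 46
σ = (2, 0, 3, 1): (-7) + 0 + (-7) + 8 = -6
σ = (2, 1, 0, 3): (-7) + 2 + 16 + 24 = 35
σ = (2, 1, 3, 0): (-7) + 2 + (-7) + 18 = 6
σ = (2, 3, 0, 1): (-7) + 0 + 16 + 8 = 17
σ = (2, 3, 1, 0): (-7) + 0 + 29 + 18 = 40
σ = (3, 0, 1, 2): 5 + 0 + 29 + (-3) = 31
σ = (3, 0, 2, 1): 5 + 0 + (-5) + 8 = 8
σ = (3, 1, 0, 2): 5 + 2 + 16 + (-3) = 20
σ = (3, 1, 2, 0): 5 + 2 + (-5) + 18 = 20
σ = (3, 2, 0, 1): 5 + (-1) + 16 + 8 = 28
σ = (3, 2, 1, 0): 5 + (-1) + 29 + 18 = 51
Optimal value attained by: σ = (0, 2, 1, 3).
Answer: det⊕(T) = 57; verdict: NONSINGULAR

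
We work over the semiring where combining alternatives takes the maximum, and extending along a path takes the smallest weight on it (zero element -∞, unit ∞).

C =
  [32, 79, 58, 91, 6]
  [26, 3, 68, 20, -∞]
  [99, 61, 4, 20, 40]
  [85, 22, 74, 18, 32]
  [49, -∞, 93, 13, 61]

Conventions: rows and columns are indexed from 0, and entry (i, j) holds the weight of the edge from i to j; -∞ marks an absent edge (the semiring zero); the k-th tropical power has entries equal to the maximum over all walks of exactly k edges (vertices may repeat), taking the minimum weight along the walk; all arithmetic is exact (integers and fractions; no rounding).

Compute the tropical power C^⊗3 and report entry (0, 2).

C^⊗2:
  [85, 58, 74, 32, 40]
  [68, 61, 26, 26, 40]
  [40, 79, 61, 91, 40]
  [74, 79, 58, 85, 40]
  [93, 61, 61, 49, 61]
C^⊗3:
  [74, 79, 58, 85, 40]
  [40, 68, 61, 68, 40]
  [85, 61, 74, 40, 40]
  [85, 74, 74, 74, 40]
  [61, 79, 61, 91, 61]
Key observation: the optimum is the walk 0->2->1->2, with weight 58 min 61 min 68 = 58.
Optimal value attained by: walk 0->2->1->2.
Answer: (C^⊗3)[0][2] = 58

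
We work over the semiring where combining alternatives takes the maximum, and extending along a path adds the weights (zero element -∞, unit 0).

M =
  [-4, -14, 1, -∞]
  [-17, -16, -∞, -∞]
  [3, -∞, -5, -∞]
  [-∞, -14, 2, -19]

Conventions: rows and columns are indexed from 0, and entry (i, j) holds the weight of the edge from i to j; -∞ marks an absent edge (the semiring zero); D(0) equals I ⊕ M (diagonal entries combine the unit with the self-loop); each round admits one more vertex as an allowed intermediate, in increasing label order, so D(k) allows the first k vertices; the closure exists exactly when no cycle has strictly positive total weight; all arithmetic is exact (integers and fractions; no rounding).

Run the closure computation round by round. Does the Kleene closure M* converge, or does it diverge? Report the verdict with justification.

D(0):
  [0, -14, 1, -∞]
  [-17, 0, -∞, -∞]
  [3, -∞, 0, -∞]
  [-∞, -14, 2, 0]
Detection: at round 1, diagonal entry (2, 2) turns strictly positive.
Key observation: the cycle 2->0->2 has total weight 3 + 1, which is strictly positive.
Answer: DIVERGES — positive cycle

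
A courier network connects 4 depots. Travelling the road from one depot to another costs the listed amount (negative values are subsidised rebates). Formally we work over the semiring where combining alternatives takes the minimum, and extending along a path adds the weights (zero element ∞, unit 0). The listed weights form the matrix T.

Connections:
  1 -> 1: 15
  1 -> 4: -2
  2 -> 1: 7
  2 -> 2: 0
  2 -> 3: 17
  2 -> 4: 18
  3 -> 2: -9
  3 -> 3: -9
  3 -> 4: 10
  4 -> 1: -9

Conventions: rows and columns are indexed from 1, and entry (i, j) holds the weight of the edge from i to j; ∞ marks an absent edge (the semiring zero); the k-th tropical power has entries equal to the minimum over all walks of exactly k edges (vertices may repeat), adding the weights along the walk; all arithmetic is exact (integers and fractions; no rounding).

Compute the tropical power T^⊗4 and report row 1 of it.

T^⊗2:
  [-11, ∞, ∞, 13]
  [7, 0, 8, 5]
  [-2, -18, -18, 1]
  [6, ∞, ∞, -11]
T^⊗3:
  [4, ∞, ∞, -13]
  [-4, -1, -1, 5]
  [-11, -27, -27, -8]
  [-20, ∞, ∞, 4]
T^⊗4:
  [-22, ∞, ∞, 2]
  [-4, -10, -10, -6]
  [-20, -36, -36, -17]
  [-5, ∞, ∞, -22]
Answer: row 1 of T^⊗4 = [-22, ∞, ∞, 2]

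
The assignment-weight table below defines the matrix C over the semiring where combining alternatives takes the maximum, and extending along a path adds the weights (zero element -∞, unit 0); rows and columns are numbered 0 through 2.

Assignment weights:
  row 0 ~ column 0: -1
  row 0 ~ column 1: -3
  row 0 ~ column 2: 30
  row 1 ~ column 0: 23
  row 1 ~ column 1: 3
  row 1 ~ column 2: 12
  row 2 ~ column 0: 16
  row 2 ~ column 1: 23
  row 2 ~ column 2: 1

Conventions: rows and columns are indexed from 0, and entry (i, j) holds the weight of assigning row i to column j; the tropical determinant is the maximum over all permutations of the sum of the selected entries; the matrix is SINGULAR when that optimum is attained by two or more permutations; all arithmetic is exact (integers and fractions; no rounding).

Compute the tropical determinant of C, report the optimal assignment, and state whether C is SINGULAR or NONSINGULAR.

σ = (0, 1, 2): (-1) + 3 + 1 = 3
σ = (0, 2, 1): (-1) + 12 + 23 = 34
σ = (1, 0, 2): (-3) + 23 + 1 = 21
σ = (1, 2, 0): (-3) + 12 + 16 = 25
σ = (2, 0, 1): 30 + 23 + 23 = 76
σ = (2, 1, 0): 30 + 3 + 16 = 49
Optimal value attained by: σ = (2, 0, 1).
Answer: det⊕(C) = 76; verdict: NONSINGULAR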